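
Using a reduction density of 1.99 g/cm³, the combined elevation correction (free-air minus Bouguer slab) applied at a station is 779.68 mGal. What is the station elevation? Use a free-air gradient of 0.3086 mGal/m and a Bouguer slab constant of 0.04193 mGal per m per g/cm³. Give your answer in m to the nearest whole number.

3463

Combined gradient = 0.3086 − 0.04193 × 1.99 = 0.2251593 mGal/m
h = 779.68 / 0.2251593 = 3462.79 m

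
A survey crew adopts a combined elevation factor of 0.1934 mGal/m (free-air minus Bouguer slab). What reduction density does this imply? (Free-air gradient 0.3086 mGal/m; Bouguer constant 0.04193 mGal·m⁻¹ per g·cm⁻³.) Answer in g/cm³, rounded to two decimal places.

0.1934 = 0.3086 − 0.04193 × ρ
ρ = (0.3086 − 0.1934) / 0.04193 = 2.75 g/cm³

2.75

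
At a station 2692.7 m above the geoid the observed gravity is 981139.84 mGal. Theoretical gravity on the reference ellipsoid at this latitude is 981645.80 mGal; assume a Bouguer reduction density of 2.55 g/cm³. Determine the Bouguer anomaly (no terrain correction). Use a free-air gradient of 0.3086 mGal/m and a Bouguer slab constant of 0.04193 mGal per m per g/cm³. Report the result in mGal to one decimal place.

Free-air correction = 0.3086 × 2692.7 = 830.97 mGal
Free-air anomaly = 981139.84 − 981645.80 + (830.97) = 325.01 mGal
Bouguer slab correction = 0.04193 × 2.55 × 2692.7 = 287.91 mGal
Simple Bouguer anomaly = 325.01 − (287.91) = 37.10 mGal

37.1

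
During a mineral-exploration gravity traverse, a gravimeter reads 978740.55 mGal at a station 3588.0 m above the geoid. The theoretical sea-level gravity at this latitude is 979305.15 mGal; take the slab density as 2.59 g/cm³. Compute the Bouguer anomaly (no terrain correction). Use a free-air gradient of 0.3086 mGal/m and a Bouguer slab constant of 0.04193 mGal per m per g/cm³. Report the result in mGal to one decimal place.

Free-air correction = 0.3086 × 3588.0 = 1107.26 mGal
Free-air anomaly = 978740.55 − 979305.15 + (1107.26) = 542.66 mGal
Bouguer slab correction = 0.04193 × 2.59 × 3588.0 = 389.65 mGal
Simple Bouguer anomaly = 542.66 − (389.65) = 153.01 mGal

153.0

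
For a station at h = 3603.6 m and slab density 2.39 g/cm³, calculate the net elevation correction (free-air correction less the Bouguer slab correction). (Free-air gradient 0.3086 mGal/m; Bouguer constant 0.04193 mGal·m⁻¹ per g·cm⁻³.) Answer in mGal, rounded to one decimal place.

Combined gradient = 0.3086 − 0.04193 × 2.39 = 0.2083873 mGal/m
Combined elevation correction = 0.2083873 × 3603.6 = 750.9 mGal

750.9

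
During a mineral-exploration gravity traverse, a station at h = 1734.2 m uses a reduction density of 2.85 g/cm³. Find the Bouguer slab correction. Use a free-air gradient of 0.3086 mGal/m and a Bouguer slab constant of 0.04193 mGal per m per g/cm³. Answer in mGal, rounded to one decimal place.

207.2

Bouguer slab correction = 0.04193 × 2.85 × 1734.2 = 207.2 mGal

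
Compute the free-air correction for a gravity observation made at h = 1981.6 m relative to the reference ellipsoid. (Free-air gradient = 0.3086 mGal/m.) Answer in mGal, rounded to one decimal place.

611.5

Free-air correction = 0.3086 × 1981.6 = 611.5 mGal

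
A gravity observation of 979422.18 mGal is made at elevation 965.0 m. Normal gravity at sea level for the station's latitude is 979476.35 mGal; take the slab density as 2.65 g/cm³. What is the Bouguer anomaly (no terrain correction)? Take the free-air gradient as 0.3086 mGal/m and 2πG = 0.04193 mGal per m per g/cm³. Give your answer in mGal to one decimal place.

136.4

Free-air correction = 0.3086 × 965.0 = 297.80 mGal
Free-air anomaly = 979422.18 − 979476.35 + (297.80) = 243.63 mGal
Bouguer slab correction = 0.04193 × 2.65 × 965.0 = 107.23 mGal
Simple Bouguer anomaly = 243.63 − (107.23) = 136.40 mGal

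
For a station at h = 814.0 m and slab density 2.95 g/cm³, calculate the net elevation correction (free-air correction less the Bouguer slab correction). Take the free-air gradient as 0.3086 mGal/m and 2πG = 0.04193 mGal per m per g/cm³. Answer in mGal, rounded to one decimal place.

Combined gradient = 0.3086 − 0.04193 × 2.95 = 0.1849065 mGal/m
Combined elevation correction = 0.1849065 × 814.0 = 150.5 mGal

150.5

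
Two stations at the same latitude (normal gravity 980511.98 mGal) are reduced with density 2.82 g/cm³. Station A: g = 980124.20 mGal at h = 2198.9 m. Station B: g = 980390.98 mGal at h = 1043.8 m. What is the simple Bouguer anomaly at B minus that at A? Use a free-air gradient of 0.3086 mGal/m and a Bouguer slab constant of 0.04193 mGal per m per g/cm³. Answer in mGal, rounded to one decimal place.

46.9

Δg_SB(A) = 980124.20 − 980511.98 + 0.3086×2198.9 − 0.04193×2.82×2198.9 = 30.80 mGal
Δg_SB(B) = 980390.98 − 980511.98 + 0.3086×1043.8 − 0.04193×2.82×1043.8 = 77.70 mGal
Difference = 77.70 − (30.80) = 46.90 mGal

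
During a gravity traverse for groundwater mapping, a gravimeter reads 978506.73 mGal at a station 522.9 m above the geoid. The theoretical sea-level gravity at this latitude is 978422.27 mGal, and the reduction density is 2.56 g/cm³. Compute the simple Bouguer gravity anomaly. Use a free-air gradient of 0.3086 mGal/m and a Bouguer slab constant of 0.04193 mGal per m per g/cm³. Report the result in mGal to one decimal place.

189.7

Free-air correction = 0.3086 × 522.9 = 161.37 mGal
Free-air anomaly = 978506.73 − 978422.27 + (161.37) = 245.83 mGal
Bouguer slab correction = 0.04193 × 2.56 × 522.9 = 56.13 mGal
Simple Bouguer anomaly = 245.83 − (56.13) = 189.70 mGal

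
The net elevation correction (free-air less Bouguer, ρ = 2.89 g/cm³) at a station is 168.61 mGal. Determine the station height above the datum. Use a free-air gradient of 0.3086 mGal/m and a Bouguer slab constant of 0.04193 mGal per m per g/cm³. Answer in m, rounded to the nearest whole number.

900

Combined gradient = 0.3086 − 0.04193 × 2.89 = 0.1874223 mGal/m
h = 168.61 / 0.1874223 = 899.63 m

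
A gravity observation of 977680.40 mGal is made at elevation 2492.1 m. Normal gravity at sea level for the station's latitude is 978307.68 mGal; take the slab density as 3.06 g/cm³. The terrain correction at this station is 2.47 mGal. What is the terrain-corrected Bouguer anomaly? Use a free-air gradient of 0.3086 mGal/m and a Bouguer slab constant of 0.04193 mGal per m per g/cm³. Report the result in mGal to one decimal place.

-175.5

Free-air correction = 0.3086 × 2492.1 = 769.06 mGal
Free-air anomaly = 977680.40 − 978307.68 + (769.06) = 141.78 mGal
Bouguer slab correction = 0.04193 × 3.06 × 2492.1 = 319.75 mGal
Simple Bouguer anomaly = 141.78 − (319.75) = -177.97 mGal
Complete Bouguer anomaly = -177.97 + 2.47 = -175.50 mGal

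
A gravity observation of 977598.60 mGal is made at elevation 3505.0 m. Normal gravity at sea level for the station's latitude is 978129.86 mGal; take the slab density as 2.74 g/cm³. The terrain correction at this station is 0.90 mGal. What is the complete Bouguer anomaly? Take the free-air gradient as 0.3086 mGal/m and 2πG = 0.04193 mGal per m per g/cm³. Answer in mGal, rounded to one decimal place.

Free-air correction = 0.3086 × 3505.0 = 1081.64 mGal
Free-air anomaly = 977598.60 − 978129.86 + (1081.64) = 550.38 mGal
Bouguer slab correction = 0.04193 × 2.74 × 3505.0 = 402.68 mGal
Simple Bouguer anomaly = 550.38 − (402.68) = 147.70 mGal
Complete Bouguer anomaly = 147.70 + 0.90 = 148.60 mGal

148.6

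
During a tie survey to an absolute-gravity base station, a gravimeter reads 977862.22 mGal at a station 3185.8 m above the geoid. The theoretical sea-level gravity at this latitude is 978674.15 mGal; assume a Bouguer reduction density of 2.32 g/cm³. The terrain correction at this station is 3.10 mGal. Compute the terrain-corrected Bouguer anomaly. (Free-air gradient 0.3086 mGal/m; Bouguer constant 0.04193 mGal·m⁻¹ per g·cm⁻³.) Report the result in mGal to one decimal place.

Free-air correction = 0.3086 × 3185.8 = 983.14 mGal
Free-air anomaly = 977862.22 − 978674.15 + (983.14) = 171.21 mGal
Bouguer slab correction = 0.04193 × 2.32 × 3185.8 = 309.91 mGal
Simple Bouguer anomaly = 171.21 − (309.91) = -138.70 mGal
Complete Bouguer anomaly = -138.70 + 3.10 = -135.60 mGal

-135.6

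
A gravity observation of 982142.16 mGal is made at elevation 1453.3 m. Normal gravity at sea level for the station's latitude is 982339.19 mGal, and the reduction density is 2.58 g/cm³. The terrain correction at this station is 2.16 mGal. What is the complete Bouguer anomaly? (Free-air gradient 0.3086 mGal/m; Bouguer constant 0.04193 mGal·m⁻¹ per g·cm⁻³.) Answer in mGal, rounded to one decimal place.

96.4

Free-air correction = 0.3086 × 1453.3 = 448.49 mGal
Free-air anomaly = 982142.16 − 982339.19 + (448.49) = 251.46 mGal
Bouguer slab correction = 0.04193 × 2.58 × 1453.3 = 157.22 mGal
Simple Bouguer anomaly = 251.46 − (157.22) = 94.24 mGal
Complete Bouguer anomaly = 94.24 + 2.16 = 96.40 mGal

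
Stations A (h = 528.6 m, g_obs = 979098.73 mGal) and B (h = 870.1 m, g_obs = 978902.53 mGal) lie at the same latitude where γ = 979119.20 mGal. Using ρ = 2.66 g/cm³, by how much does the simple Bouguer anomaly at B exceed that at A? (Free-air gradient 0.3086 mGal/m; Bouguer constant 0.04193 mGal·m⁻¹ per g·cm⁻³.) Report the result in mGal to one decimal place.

-128.9

Δg_SB(A) = 979098.73 − 979119.20 + 0.3086×528.6 − 0.04193×2.66×528.6 = 83.70 mGal
Δg_SB(B) = 978902.53 − 979119.20 + 0.3086×870.1 − 0.04193×2.66×870.1 = -45.20 mGal
Difference = -45.20 − (83.70) = -128.90 mGal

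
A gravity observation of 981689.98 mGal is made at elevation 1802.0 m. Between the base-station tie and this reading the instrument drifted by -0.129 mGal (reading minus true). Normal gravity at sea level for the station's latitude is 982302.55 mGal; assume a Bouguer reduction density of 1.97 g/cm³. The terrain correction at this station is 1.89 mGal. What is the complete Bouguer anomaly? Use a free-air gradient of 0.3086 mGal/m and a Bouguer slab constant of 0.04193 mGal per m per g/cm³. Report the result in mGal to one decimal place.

Drift-corrected reading = 981689.98 − (-0.129) = 981690.109 mGal
Free-air correction = 0.3086 × 1802.0 = 556.10 mGal
Free-air anomaly = 981690.109 − 982302.55 + (556.10) = -56.341 mGal
Bouguer slab correction = 0.04193 × 1.97 × 1802.0 = 148.85 mGal
Simple Bouguer anomaly = -56.341 − (148.85) = -205.191 mGal
Complete Bouguer anomaly = -205.191 + 1.89 = -203.301 mGal

-203.3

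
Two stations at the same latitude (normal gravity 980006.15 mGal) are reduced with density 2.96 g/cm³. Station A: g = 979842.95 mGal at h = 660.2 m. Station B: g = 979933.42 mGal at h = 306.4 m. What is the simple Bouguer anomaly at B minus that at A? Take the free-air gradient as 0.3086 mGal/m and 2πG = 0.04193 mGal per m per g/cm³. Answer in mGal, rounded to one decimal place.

Δg_SB(A) = 979842.95 − 980006.15 + 0.3086×660.2 − 0.04193×2.96×660.2 = -41.40 mGal
Δg_SB(B) = 979933.42 − 980006.15 + 0.3086×306.4 − 0.04193×2.96×306.4 = -16.20 mGal
Difference = -16.20 − (-41.40) = 25.20 mGal

25.2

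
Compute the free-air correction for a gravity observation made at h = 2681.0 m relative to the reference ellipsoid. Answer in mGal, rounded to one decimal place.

Free-air correction = 0.3086 × 2681.0 = 827.4 mGal

827.4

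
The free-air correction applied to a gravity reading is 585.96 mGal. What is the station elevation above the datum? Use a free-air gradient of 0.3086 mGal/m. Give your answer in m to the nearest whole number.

1899

h = 585.96 / 0.3086 = 1898.77 m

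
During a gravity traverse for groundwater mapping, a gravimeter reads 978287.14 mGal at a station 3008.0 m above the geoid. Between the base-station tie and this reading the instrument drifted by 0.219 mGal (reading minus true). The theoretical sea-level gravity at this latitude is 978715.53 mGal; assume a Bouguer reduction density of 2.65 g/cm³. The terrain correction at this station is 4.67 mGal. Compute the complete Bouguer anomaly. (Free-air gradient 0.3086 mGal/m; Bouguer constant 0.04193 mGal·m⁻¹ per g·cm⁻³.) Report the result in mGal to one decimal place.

Drift-corrected reading = 978287.14 − (0.219) = 978286.921 mGal
Free-air correction = 0.3086 × 3008.0 = 928.27 mGal
Free-air anomaly = 978286.921 − 978715.53 + (928.27) = 499.661 mGal
Bouguer slab correction = 0.04193 × 2.65 × 3008.0 = 334.23 mGal
Simple Bouguer anomaly = 499.661 − (334.23) = 165.431 mGal
Complete Bouguer anomaly = 165.431 + 4.67 = 170.101 mGal

170.1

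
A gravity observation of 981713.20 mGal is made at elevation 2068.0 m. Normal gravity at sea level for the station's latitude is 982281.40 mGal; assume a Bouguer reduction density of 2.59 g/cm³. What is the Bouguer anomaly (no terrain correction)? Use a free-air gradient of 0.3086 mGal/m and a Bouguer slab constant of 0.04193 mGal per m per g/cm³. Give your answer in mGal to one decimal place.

-154.6

Free-air correction = 0.3086 × 2068.0 = 638.18 mGal
Free-air anomaly = 981713.20 − 982281.40 + (638.18) = 69.98 mGal
Bouguer slab correction = 0.04193 × 2.59 × 2068.0 = 224.58 mGal
Simple Bouguer anomaly = 69.98 − (224.58) = -154.60 mGal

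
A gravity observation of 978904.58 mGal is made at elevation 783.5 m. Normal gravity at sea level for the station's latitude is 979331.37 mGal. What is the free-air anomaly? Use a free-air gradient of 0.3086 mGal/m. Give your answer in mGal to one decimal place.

-185.0

Free-air correction = 0.3086 × 783.5 = 241.79 mGal
Free-air anomaly = 978904.58 − 979331.37 + (241.79) = -185.00 mGal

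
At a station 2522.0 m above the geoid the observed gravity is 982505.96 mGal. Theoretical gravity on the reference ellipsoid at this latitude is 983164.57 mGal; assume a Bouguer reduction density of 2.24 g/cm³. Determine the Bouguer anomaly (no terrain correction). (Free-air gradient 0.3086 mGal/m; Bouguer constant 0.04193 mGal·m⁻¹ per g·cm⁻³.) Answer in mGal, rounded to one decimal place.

Free-air correction = 0.3086 × 2522.0 = 778.29 mGal
Free-air anomaly = 982505.96 − 983164.57 + (778.29) = 119.68 mGal
Bouguer slab correction = 0.04193 × 2.24 × 2522.0 = 236.87 mGal
Simple Bouguer anomaly = 119.68 − (236.87) = -117.19 mGal

-117.2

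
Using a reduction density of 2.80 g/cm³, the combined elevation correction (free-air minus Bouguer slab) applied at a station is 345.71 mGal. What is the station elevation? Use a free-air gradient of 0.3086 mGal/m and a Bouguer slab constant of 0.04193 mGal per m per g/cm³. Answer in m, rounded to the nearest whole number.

Combined gradient = 0.3086 − 0.04193 × 2.80 = 0.1911960 mGal/m
h = 345.71 / 0.1911960 = 1808.14 m

1808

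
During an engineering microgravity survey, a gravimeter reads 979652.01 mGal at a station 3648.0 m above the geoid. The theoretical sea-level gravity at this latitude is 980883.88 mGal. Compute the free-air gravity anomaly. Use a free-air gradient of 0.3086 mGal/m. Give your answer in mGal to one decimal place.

Free-air correction = 0.3086 × 3648.0 = 1125.77 mGal
Free-air anomaly = 979652.01 − 980883.88 + (1125.77) = -106.10 mGal

-106.1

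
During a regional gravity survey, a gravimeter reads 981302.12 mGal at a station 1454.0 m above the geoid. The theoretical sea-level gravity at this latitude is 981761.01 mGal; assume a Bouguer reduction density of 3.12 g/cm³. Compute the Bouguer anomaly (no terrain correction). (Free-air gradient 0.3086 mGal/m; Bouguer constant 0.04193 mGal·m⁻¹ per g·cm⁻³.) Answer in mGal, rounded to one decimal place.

-200.4

Free-air correction = 0.3086 × 1454.0 = 448.70 mGal
Free-air anomaly = 981302.12 − 981761.01 + (448.70) = -10.19 mGal
Bouguer slab correction = 0.04193 × 3.12 × 1454.0 = 190.21 mGal
Simple Bouguer anomaly = -10.19 − (190.21) = -200.40 mGal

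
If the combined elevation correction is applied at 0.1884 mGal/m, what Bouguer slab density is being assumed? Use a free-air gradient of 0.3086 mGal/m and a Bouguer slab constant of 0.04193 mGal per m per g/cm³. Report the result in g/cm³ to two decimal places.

2.87

0.1884 = 0.3086 − 0.04193 × ρ
ρ = (0.3086 − 0.1884) / 0.04193 = 2.87 g/cm³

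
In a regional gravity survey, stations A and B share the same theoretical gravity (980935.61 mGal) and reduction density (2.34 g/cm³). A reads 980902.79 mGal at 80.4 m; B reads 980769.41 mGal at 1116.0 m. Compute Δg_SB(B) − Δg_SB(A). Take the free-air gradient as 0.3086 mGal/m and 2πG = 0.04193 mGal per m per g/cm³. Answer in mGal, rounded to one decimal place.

Δg_SB(A) = 980902.79 − 980935.61 + 0.3086×80.4 − 0.04193×2.34×80.4 = -15.90 mGal
Δg_SB(B) = 980769.41 − 980935.61 + 0.3086×1116.0 − 0.04193×2.34×1116.0 = 68.70 mGal
Difference = 68.70 − (-15.90) = 84.60 mGal

84.6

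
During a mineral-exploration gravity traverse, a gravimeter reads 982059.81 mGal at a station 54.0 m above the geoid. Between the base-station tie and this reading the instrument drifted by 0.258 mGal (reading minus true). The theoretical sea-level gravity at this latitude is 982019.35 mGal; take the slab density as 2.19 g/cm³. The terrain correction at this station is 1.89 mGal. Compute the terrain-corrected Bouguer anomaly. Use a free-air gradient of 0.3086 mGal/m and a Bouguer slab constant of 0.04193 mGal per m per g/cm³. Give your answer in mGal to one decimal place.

Drift-corrected reading = 982059.81 − (0.258) = 982059.552 mGal
Free-air correction = 0.3086 × 54.0 = 16.66 mGal
Free-air anomaly = 982059.552 − 982019.35 + (16.66) = 56.862 mGal
Bouguer slab correction = 0.04193 × 2.19 × 54.0 = 4.96 mGal
Simple Bouguer anomaly = 56.862 − (4.96) = 51.902 mGal
Complete Bouguer anomaly = 51.902 + 1.89 = 53.792 mGal

53.8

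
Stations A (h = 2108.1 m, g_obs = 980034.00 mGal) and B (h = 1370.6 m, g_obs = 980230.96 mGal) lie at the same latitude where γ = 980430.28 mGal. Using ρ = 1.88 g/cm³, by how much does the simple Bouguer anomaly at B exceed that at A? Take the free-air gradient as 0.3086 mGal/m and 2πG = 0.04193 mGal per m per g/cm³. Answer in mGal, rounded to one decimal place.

Δg_SB(A) = 980034.00 − 980430.28 + 0.3086×2108.1 − 0.04193×1.88×2108.1 = 88.10 mGal
Δg_SB(B) = 980230.96 − 980430.28 + 0.3086×1370.6 − 0.04193×1.88×1370.6 = 115.60 mGal
Difference = 115.60 − (88.10) = 27.50 mGal

27.5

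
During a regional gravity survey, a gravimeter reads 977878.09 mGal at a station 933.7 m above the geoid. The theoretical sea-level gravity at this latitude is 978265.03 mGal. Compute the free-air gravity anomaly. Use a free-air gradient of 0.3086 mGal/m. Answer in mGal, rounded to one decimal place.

Free-air correction = 0.3086 × 933.7 = 288.14 mGal
Free-air anomaly = 977878.09 − 978265.03 + (288.14) = -98.80 mGal

-98.8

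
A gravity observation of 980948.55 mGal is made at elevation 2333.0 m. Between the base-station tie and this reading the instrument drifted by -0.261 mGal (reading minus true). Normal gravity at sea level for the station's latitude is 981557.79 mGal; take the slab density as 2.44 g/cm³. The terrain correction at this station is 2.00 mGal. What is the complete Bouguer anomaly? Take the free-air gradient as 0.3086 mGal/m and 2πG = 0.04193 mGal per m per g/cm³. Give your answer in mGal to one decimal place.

-125.7

Drift-corrected reading = 980948.55 − (-0.261) = 980948.811 mGal
Free-air correction = 0.3086 × 2333.0 = 719.96 mGal
Free-air anomaly = 980948.811 − 981557.79 + (719.96) = 110.981 mGal
Bouguer slab correction = 0.04193 × 2.44 × 2333.0 = 238.69 mGal
Simple Bouguer anomaly = 110.981 − (238.69) = -127.709 mGal
Complete Bouguer anomaly = -127.709 + 2.00 = -125.709 mGal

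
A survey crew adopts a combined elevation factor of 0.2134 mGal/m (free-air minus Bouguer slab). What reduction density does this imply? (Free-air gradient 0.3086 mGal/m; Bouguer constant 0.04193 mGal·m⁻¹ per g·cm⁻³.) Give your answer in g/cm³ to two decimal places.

2.27

0.2134 = 0.3086 − 0.04193 × ρ
ρ = (0.3086 − 0.2134) / 0.04193 = 2.27 g/cm³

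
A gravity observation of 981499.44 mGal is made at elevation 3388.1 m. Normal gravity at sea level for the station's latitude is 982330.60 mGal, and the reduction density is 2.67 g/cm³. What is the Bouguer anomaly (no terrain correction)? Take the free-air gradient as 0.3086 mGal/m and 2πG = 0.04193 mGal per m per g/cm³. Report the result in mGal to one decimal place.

-164.9

Free-air correction = 0.3086 × 3388.1 = 1045.57 mGal
Free-air anomaly = 981499.44 − 982330.60 + (1045.57) = 214.41 mGal
Bouguer slab correction = 0.04193 × 2.67 × 3388.1 = 379.31 mGal
Simple Bouguer anomaly = 214.41 − (379.31) = -164.90 mGal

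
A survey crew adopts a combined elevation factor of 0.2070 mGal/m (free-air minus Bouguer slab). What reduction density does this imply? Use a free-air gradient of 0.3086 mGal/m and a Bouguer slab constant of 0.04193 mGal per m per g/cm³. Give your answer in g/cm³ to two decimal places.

0.2070 = 0.3086 − 0.04193 × ρ
ρ = (0.3086 − 0.2070) / 0.04193 = 2.42 g/cm³

2.42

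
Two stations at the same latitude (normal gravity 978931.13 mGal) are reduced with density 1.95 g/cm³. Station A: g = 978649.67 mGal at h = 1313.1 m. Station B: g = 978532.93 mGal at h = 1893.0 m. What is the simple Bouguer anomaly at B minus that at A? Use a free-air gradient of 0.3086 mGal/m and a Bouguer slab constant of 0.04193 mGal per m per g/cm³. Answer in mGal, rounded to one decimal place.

14.8

Δg_SB(A) = 978649.67 − 978931.13 + 0.3086×1313.1 − 0.04193×1.95×1313.1 = 16.40 mGal
Δg_SB(B) = 978532.93 − 978931.13 + 0.3086×1893.0 − 0.04193×1.95×1893.0 = 31.20 mGal
Difference = 31.20 − (16.40) = 14.80 mGal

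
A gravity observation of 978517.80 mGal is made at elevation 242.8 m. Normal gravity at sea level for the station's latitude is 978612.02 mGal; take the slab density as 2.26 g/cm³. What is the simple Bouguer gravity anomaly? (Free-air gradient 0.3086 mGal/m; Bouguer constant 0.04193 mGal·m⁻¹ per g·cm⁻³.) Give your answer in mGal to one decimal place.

Free-air correction = 0.3086 × 242.8 = 74.93 mGal
Free-air anomaly = 978517.80 − 978612.02 + (74.93) = -19.29 mGal
Bouguer slab correction = 0.04193 × 2.26 × 242.8 = 23.01 mGal
Simple Bouguer anomaly = -19.29 − (23.01) = -42.30 mGal

-42.3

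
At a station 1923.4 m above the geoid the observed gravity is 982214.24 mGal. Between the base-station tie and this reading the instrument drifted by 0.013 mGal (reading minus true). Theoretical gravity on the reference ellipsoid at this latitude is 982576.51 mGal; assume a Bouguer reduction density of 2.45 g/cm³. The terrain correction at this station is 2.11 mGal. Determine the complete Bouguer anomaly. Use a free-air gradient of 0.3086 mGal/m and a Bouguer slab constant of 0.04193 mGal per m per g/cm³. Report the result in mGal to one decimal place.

Drift-corrected reading = 982214.24 − (0.013) = 982214.227 mGal
Free-air correction = 0.3086 × 1923.4 = 593.56 mGal
Free-air anomaly = 982214.227 − 982576.51 + (593.56) = 231.277 mGal
Bouguer slab correction = 0.04193 × 2.45 × 1923.4 = 197.59 mGal
Simple Bouguer anomaly = 231.277 − (197.59) = 33.687 mGal
Complete Bouguer anomaly = 33.687 + 2.11 = 35.797 mGal

35.8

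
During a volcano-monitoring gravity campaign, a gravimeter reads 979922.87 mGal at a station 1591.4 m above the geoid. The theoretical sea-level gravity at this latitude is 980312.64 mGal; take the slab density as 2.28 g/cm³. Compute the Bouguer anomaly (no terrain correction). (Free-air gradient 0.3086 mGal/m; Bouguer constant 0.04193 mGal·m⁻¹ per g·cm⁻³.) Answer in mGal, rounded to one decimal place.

-50.8

Free-air correction = 0.3086 × 1591.4 = 491.11 mGal
Free-air anomaly = 979922.87 − 980312.64 + (491.11) = 101.34 mGal
Bouguer slab correction = 0.04193 × 2.28 × 1591.4 = 152.14 mGal
Simple Bouguer anomaly = 101.34 − (152.14) = -50.80 mGal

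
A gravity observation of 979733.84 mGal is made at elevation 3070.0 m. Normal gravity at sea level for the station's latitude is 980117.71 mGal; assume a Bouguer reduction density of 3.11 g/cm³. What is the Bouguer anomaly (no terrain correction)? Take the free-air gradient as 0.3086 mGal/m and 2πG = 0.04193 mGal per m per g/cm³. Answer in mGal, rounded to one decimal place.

Free-air correction = 0.3086 × 3070.0 = 947.40 mGal
Free-air anomaly = 979733.84 − 980117.71 + (947.40) = 563.53 mGal
Bouguer slab correction = 0.04193 × 3.11 × 3070.0 = 400.34 mGal
Simple Bouguer anomaly = 563.53 − (400.34) = 163.19 mGal

163.2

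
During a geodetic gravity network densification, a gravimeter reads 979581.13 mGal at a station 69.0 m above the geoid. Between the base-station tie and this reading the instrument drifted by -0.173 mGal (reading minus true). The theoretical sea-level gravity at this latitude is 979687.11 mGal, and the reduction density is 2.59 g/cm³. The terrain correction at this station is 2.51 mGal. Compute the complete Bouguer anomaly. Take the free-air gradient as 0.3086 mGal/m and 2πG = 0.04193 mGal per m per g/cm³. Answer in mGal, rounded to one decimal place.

-89.5

Drift-corrected reading = 979581.13 − (-0.173) = 979581.303 mGal
Free-air correction = 0.3086 × 69.0 = 21.29 mGal
Free-air anomaly = 979581.303 − 979687.11 + (21.29) = -84.517 mGal
Bouguer slab correction = 0.04193 × 2.59 × 69.0 = 7.49 mGal
Simple Bouguer anomaly = -84.517 − (7.49) = -92.007 mGal
Complete Bouguer anomaly = -92.007 + 2.51 = -89.497 mGal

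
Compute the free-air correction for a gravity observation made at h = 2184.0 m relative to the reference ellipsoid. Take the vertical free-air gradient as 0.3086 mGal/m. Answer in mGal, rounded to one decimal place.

Free-air correction = 0.3086 × 2184.0 = 674.0 mGal

674.0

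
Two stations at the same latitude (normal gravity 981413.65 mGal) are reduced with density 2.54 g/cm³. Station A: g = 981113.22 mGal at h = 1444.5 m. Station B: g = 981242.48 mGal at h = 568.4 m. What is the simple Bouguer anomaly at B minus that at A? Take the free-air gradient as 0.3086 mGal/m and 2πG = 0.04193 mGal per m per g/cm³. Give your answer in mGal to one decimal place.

-47.8

Δg_SB(A) = 981113.22 − 981413.65 + 0.3086×1444.5 − 0.04193×2.54×1444.5 = -8.50 mGal
Δg_SB(B) = 981242.48 − 981413.65 + 0.3086×568.4 − 0.04193×2.54×568.4 = -56.30 mGal
Difference = -56.30 − (-8.50) = -47.80 mGal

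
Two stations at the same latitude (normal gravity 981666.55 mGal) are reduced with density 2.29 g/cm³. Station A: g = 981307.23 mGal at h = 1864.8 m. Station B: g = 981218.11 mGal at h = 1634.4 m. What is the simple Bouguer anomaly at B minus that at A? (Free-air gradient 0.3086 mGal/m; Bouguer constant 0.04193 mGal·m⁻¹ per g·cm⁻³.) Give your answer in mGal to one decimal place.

Δg_SB(A) = 981307.23 − 981666.55 + 0.3086×1864.8 − 0.04193×2.29×1864.8 = 37.10 mGal
Δg_SB(B) = 981218.11 − 981666.55 + 0.3086×1634.4 − 0.04193×2.29×1634.4 = -101.00 mGal
Difference = -101.00 − (37.10) = -138.10 mGal

-138.1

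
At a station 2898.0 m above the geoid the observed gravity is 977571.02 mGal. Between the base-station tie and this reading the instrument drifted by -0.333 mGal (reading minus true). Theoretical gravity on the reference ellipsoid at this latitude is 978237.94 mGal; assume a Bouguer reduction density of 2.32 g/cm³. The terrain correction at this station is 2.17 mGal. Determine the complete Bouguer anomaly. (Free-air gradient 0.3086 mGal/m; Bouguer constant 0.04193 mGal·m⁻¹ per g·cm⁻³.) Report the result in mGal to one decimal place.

Drift-corrected reading = 977571.02 − (-0.333) = 977571.353 mGal
Free-air correction = 0.3086 × 2898.0 = 894.32 mGal
Free-air anomaly = 977571.353 − 978237.94 + (894.32) = 227.733 mGal
Bouguer slab correction = 0.04193 × 2.32 × 2898.0 = 281.91 mGal
Simple Bouguer anomaly = 227.733 − (281.91) = -54.177 mGal
Complete Bouguer anomaly = -54.177 + 2.17 = -52.007 mGal

-52.0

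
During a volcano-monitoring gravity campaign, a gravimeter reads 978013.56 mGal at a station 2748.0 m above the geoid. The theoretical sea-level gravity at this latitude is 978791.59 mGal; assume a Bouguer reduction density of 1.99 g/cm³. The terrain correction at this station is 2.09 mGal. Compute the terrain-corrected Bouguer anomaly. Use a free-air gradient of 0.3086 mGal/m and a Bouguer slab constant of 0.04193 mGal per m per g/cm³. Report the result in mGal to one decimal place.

-157.2

Free-air correction = 0.3086 × 2748.0 = 848.03 mGal
Free-air anomaly = 978013.56 − 978791.59 + (848.03) = 70.00 mGal
Bouguer slab correction = 0.04193 × 1.99 × 2748.0 = 229.30 mGal
Simple Bouguer anomaly = 70.00 − (229.30) = -159.30 mGal
Complete Bouguer anomaly = -159.30 + 2.09 = -157.21 mGal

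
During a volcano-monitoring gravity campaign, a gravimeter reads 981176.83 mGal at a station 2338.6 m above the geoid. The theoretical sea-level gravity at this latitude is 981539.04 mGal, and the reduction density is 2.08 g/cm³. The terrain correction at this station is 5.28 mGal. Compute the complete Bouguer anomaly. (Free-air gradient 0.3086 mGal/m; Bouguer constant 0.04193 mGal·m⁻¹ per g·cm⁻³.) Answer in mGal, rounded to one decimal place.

160.8

Free-air correction = 0.3086 × 2338.6 = 721.69 mGal
Free-air anomaly = 981176.83 − 981539.04 + (721.69) = 359.48 mGal
Bouguer slab correction = 0.04193 × 2.08 × 2338.6 = 203.96 mGal
Simple Bouguer anomaly = 359.48 − (203.96) = 155.52 mGal
Complete Bouguer anomaly = 155.52 + 5.28 = 160.80 mGal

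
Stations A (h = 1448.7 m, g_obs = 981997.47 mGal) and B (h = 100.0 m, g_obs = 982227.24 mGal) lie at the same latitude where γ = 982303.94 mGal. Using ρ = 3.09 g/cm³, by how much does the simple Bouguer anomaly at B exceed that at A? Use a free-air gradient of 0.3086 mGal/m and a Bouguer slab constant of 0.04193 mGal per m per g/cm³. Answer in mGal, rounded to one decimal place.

Δg_SB(A) = 981997.47 − 982303.94 + 0.3086×1448.7 − 0.04193×3.09×1448.7 = -47.10 mGal
Δg_SB(B) = 982227.24 − 982303.94 + 0.3086×100.0 − 0.04193×3.09×100.0 = -58.80 mGal
Difference = -58.80 − (-47.10) = -11.70 mGal

-11.7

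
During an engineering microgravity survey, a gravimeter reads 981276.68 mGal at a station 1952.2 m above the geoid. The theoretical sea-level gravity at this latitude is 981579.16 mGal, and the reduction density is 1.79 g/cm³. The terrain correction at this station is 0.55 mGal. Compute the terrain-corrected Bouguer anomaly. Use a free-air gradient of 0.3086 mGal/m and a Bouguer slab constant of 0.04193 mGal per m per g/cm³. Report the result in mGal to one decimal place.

154.0

Free-air correction = 0.3086 × 1952.2 = 602.45 mGal
Free-air anomaly = 981276.68 − 981579.16 + (602.45) = 299.97 mGal
Bouguer slab correction = 0.04193 × 1.79 × 1952.2 = 146.52 mGal
Simple Bouguer anomaly = 299.97 − (146.52) = 153.45 mGal
Complete Bouguer anomaly = 153.45 + 0.55 = 154.00 mGal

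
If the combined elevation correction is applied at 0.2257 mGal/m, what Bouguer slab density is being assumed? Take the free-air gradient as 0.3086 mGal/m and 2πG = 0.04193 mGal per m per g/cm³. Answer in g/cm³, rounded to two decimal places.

1.98

0.2257 = 0.3086 − 0.04193 × ρ
ρ = (0.3086 − 0.2257) / 0.04193 = 1.98 g/cm³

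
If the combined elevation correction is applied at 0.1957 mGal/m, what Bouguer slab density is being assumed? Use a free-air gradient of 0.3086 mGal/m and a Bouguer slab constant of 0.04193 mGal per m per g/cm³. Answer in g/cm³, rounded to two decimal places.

2.69

0.1957 = 0.3086 − 0.04193 × ρ
ρ = (0.3086 − 0.1957) / 0.04193 = 2.69 g/cm³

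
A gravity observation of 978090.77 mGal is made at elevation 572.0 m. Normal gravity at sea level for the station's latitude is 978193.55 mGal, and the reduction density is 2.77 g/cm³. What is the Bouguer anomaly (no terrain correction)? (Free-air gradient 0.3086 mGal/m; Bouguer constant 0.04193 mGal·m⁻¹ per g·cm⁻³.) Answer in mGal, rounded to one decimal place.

7.3

Free-air correction = 0.3086 × 572.0 = 176.52 mGal
Free-air anomaly = 978090.77 − 978193.55 + (176.52) = 73.74 mGal
Bouguer slab correction = 0.04193 × 2.77 × 572.0 = 66.44 mGal
Simple Bouguer anomaly = 73.74 − (66.44) = 7.30 mGal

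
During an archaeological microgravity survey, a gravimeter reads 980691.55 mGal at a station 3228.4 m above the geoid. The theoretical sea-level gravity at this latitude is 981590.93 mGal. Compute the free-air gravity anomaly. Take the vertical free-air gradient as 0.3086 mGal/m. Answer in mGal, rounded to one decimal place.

Free-air correction = 0.3086 × 3228.4 = 996.28 mGal
Free-air anomaly = 980691.55 − 981590.93 + (996.28) = 96.90 mGal

96.9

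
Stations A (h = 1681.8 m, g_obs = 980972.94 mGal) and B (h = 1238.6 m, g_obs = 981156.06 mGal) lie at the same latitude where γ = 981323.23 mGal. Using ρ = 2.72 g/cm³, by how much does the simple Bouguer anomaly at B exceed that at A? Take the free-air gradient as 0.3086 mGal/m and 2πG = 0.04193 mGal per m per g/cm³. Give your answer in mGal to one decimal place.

Δg_SB(A) = 980972.94 − 981323.23 + 0.3086×1681.8 − 0.04193×2.72×1681.8 = -23.10 mGal
Δg_SB(B) = 981156.06 − 981323.23 + 0.3086×1238.6 − 0.04193×2.72×1238.6 = 73.80 mGal
Difference = 73.80 − (-23.10) = 96.90 mGal

96.9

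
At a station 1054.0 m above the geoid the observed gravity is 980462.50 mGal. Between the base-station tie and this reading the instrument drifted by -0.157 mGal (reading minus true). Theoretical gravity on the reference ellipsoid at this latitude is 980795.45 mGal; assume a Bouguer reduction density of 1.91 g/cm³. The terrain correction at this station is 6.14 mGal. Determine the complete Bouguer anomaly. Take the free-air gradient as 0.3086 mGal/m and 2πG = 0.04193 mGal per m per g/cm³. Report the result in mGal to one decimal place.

-85.8

Drift-corrected reading = 980462.50 − (-0.157) = 980462.657 mGal
Free-air correction = 0.3086 × 1054.0 = 325.26 mGal
Free-air anomaly = 980462.657 − 980795.45 + (325.26) = -7.533 mGal
Bouguer slab correction = 0.04193 × 1.91 × 1054.0 = 84.41 mGal
Simple Bouguer anomaly = -7.533 − (84.41) = -91.943 mGal
Complete Bouguer anomaly = -91.943 + 6.14 = -85.803 mGal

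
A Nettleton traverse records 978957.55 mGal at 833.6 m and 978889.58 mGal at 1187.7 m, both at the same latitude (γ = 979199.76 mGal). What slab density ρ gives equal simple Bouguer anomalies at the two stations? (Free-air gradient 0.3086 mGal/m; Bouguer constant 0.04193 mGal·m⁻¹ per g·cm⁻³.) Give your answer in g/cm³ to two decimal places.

Δg_obs = 978889.58 − 978957.55 = -67.97 mGal over Δh = 1187.7 − 833.6 = 354.1 m
Equal Bouguer anomalies ⇒ Δg_obs + (0.3086 − 0.04193ρ)·Δh = 0
0.3086 − 0.04193ρ = −Δg_obs/Δh = 0.19195
ρ = (0.3086 − 0.19195) / 0.04193 = 2.78 g/cm³

2.78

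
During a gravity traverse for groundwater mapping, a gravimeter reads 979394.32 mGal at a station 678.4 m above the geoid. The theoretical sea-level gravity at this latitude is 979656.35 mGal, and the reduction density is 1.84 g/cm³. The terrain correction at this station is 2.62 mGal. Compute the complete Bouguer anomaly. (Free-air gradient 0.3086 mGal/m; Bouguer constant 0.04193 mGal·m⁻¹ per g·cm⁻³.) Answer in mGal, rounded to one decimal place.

-102.4

Free-air correction = 0.3086 × 678.4 = 209.35 mGal
Free-air anomaly = 979394.32 − 979656.35 + (209.35) = -52.68 mGal
Bouguer slab correction = 0.04193 × 1.84 × 678.4 = 52.34 mGal
Simple Bouguer anomaly = -52.68 − (52.34) = -105.02 mGal
Complete Bouguer anomaly = -105.02 + 2.62 = -102.40 mGal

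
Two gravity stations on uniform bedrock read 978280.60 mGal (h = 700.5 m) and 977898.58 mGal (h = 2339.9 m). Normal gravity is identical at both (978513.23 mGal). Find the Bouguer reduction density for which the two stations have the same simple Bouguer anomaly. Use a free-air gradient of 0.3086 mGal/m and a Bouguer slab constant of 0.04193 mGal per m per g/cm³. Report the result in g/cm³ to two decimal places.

1.80

Δg_obs = 977898.58 − 978280.60 = -382.02 mGal over Δh = 2339.9 − 700.5 = 1639.4 m
Equal Bouguer anomalies ⇒ Δg_obs + (0.3086 − 0.04193ρ)·Δh = 0
0.3086 − 0.04193ρ = −Δg_obs/Δh = 0.23302
ρ = (0.3086 − 0.23302) / 0.04193 = 1.80 g/cm³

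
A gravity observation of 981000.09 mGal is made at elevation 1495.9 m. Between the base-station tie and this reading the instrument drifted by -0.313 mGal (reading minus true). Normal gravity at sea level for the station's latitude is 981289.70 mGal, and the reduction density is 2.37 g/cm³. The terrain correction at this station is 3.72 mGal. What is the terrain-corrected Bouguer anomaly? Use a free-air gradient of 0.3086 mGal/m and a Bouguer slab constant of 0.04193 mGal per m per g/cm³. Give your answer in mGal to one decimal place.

27.4

Drift-corrected reading = 981000.09 − (-0.313) = 981000.403 mGal
Free-air correction = 0.3086 × 1495.9 = 461.63 mGal
Free-air anomaly = 981000.403 − 981289.70 + (461.63) = 172.333 mGal
Bouguer slab correction = 0.04193 × 2.37 × 1495.9 = 148.65 mGal
Simple Bouguer anomaly = 172.333 − (148.65) = 23.683 mGal
Complete Bouguer anomaly = 23.683 + 3.72 = 27.403 mGal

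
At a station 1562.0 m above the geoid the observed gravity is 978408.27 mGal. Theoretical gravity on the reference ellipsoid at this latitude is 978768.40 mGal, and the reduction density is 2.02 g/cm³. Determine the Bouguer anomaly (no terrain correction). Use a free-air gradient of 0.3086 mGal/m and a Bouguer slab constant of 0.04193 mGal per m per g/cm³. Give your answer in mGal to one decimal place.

-10.4

Free-air correction = 0.3086 × 1562.0 = 482.03 mGal
Free-air anomaly = 978408.27 − 978768.40 + (482.03) = 121.90 mGal
Bouguer slab correction = 0.04193 × 2.02 × 1562.0 = 132.30 mGal
Simple Bouguer anomaly = 121.90 − (132.30) = -10.40 mGal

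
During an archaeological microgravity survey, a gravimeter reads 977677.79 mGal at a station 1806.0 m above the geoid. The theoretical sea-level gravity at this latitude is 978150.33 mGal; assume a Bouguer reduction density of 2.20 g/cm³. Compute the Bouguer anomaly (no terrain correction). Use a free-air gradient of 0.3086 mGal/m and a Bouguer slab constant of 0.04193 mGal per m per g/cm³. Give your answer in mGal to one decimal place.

-81.8

Free-air correction = 0.3086 × 1806.0 = 557.33 mGal
Free-air anomaly = 977677.79 − 978150.33 + (557.33) = 84.79 mGal
Bouguer slab correction = 0.04193 × 2.20 × 1806.0 = 166.60 mGal
Simple Bouguer anomaly = 84.79 − (166.60) = -81.81 mGal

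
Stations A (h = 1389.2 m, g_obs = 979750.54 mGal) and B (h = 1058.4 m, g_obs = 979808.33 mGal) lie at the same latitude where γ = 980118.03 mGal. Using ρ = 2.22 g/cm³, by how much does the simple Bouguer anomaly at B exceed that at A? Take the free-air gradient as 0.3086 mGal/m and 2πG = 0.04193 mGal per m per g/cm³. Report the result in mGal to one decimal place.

Δg_SB(A) = 979750.54 − 980118.03 + 0.3086×1389.2 − 0.04193×2.22×1389.2 = -68.10 mGal
Δg_SB(B) = 979808.33 − 980118.03 + 0.3086×1058.4 − 0.04193×2.22×1058.4 = -81.60 mGal
Difference = -81.60 − (-68.10) = -13.50 mGal

-13.5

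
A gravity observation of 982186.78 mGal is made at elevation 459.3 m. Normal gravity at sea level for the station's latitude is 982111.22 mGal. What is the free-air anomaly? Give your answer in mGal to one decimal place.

Free-air correction = 0.3086 × 459.3 = 141.74 mGal
Free-air anomaly = 982186.78 − 982111.22 + (141.74) = 217.30 mGal

217.3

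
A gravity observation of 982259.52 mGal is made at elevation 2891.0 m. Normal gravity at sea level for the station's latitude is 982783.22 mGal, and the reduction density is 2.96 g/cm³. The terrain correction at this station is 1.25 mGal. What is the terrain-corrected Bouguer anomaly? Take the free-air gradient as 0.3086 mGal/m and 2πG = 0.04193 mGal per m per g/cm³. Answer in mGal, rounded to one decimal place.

Free-air correction = 0.3086 × 2891.0 = 892.16 mGal
Free-air anomaly = 982259.52 − 982783.22 + (892.16) = 368.46 mGal
Bouguer slab correction = 0.04193 × 2.96 × 2891.0 = 358.81 mGal
Simple Bouguer anomaly = 368.46 − (358.81) = 9.65 mGal
Complete Bouguer anomaly = 9.65 + 1.25 = 10.90 mGal

10.9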